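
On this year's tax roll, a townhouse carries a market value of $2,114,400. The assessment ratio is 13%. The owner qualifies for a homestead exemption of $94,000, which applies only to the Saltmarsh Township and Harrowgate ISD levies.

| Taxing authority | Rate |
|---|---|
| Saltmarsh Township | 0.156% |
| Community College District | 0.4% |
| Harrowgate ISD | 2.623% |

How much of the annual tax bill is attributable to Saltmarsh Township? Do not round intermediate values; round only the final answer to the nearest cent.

Assessed value = $2,114,400 × 0.13 = $274,872
Saltmarsh Township taxable value = $274,872 − $94,000 = $180,872
Saltmarsh Township levy = $180,872 × 0.00156 = $282.16032

$282.16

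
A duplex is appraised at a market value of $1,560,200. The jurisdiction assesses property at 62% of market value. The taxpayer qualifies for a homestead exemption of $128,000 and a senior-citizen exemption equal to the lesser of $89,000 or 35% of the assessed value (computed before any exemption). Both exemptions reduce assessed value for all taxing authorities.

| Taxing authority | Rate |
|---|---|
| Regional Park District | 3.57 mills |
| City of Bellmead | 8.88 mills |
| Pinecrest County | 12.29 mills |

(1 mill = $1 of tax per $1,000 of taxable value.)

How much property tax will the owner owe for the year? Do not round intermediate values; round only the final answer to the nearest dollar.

Assessed value = $1,560,200 × 0.62 = $967,324
Senior-citizen exemption = min($89,000, 35% × $967,324) = min($89,000, $338,563.4) = $89,000 (dollar cap binds)
Taxable value = $967,324 − $128,000 − $89,000 = $750,324
Regional Park District: $750,324 × 0.00357 = $2,678.65668
City of Bellmead: $750,324 × 0.00888 = $6,662.87712
Pinecrest County: $750,324 × 0.01229 = $9,221.48196
Total = $18,563.01576

$18,563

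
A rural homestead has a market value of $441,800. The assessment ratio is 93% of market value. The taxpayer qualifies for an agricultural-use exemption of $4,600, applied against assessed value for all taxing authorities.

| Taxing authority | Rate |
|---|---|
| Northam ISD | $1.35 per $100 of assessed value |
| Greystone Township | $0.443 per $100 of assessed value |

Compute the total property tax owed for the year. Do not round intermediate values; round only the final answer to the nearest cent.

Assessed value = $441,800 × 0.93 = $410,874
Taxable value = $410,874 − $4,600 = $406,274
Northam ISD: $406,274 × 0.0135 = $5,484.699
Greystone Township: $406,274 × 0.00443 = $1,799.79382
Total = $5,484.699 + $1,799.79382 = $7,284.49282

$7,284.49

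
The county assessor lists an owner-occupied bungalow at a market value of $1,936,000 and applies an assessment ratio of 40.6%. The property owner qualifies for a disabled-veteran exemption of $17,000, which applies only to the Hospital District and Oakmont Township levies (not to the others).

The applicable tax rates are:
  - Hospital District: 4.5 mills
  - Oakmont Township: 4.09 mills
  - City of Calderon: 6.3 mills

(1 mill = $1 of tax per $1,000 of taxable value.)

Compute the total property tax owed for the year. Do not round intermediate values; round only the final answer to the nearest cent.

$11,557.75

Assessed value = $1,936,000 × 0.406 = $786,016
Hospital District: ($786,016 − $17,000) × 0.0045 = $769,016 × 0.0045 = $3,460.572
Oakmont Township: ($786,016 − $17,000) × 0.00409 = $769,016 × 0.00409 = $3,145.27544
City of Calderon: $786,016 × 0.0063 = $4,951.9008
Total = $11,557.74824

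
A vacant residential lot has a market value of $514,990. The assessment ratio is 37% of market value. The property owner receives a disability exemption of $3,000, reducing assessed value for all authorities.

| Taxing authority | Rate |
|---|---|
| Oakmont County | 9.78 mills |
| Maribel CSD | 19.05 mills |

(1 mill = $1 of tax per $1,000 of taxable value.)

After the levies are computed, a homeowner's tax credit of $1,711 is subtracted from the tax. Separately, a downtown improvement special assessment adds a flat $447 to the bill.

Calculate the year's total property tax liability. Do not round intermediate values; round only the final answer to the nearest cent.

$4,142.96

Assessed value = $514,990 × 0.37 = $190,546.3
Taxable value = $190,546.3 − $3,000 = $187,546.3
Oakmont County: $187,546.3 × 0.00978 = $1,834.202814
Maribel CSD: $187,546.3 × 0.01905 = $3,572.757015
Levies subtotal = $5,406.959829
After credit = $5,406.959829 − $1,711 = $3,695.959829
Total = $3,695.959829 + $447 = $4,142.959829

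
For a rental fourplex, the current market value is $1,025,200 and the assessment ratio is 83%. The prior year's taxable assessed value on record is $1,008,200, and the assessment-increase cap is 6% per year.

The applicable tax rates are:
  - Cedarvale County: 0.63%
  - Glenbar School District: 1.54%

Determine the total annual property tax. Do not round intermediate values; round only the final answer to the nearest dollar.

Uncapped assessed value = $1,025,200 × 0.83 = $850,916
Cap limit = $1,008,200 × 1.06 = $1,068,692
Taxable assessed value = min($850,916, $1,068,692) = $850,916 (cap does not bind)
Cedarvale County: $850,916 × 0.0063 = $5,360.7708
Glenbar School District: $850,916 × 0.0154 = $13,104.1064
Total = $18,464.8772

$18,465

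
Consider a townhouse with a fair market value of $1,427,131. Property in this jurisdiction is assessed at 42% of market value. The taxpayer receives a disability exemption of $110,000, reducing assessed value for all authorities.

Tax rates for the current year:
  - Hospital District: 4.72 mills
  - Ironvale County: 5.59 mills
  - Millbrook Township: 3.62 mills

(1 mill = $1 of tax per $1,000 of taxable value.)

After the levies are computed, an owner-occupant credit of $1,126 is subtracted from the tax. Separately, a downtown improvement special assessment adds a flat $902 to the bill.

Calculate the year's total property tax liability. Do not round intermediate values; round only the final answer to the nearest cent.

Assessed value = $1,427,131 × 0.42 = $599,395.02
Taxable value = $599,395.02 − $110,000 = $489,395.02
Hospital District: $489,395.02 × 0.00472 = $2,309.9444944
Ironvale County: $489,395.02 × 0.00559 = $2,735.7181618
Millbrook Township: $489,395.02 × 0.00362 = $1,771.6099724
Levies subtotal = $6,817.2726286
After credit = $6,817.2726286 − $1,126 = $5,691.2726286
Total = $5,691.2726286 + $902 = $6,593.2726286

$6,593.27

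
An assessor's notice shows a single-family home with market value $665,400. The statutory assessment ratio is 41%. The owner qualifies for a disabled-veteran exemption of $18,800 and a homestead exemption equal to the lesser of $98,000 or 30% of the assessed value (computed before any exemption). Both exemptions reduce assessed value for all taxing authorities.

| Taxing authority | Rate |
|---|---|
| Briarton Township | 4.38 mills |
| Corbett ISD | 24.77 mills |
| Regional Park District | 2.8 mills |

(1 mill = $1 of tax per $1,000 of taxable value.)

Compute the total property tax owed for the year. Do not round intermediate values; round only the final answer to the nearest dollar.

$5,501

Assessed value = $665,400 × 0.41 = $272,814
Homestead exemption = min($98,000, 30% × $272,814) = min($98,000, $81,844.2) = $81,844.2 (percentage binds)
Taxable value = $272,814 − $18,800 − $81,844.2 = $172,169.8
Briarton Township: $172,169.8 × 0.00438 = $754.103724
Corbett ISD: $172,169.8 × 0.02477 = $4,264.645946
Regional Park District: $172,169.8 × 0.0028 = $482.07544
Total = $5,500.82511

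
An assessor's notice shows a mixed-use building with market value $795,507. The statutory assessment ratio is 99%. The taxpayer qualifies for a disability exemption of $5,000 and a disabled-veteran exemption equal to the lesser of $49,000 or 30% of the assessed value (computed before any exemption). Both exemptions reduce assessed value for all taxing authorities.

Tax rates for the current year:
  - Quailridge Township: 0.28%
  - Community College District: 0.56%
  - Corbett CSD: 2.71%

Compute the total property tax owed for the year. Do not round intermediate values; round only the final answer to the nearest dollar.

$26,041

Assessed value = $795,507 × 0.99 = $787,551.93
Disabled-veteran exemption = min($49,000, 30% × $787,551.93) = min($49,000, $236,265.579) = $49,000 (dollar cap binds)
Taxable value = $787,551.93 − $5,000 − $49,000 = $733,551.93
Quailridge Township: $733,551.93 × 0.0028 = $2,053.945404
Community College District: $733,551.93 × 0.0056 = $4,107.890808
Corbett CSD: $733,551.93 × 0.0271 = $19,879.257303
Total = $26,041.093515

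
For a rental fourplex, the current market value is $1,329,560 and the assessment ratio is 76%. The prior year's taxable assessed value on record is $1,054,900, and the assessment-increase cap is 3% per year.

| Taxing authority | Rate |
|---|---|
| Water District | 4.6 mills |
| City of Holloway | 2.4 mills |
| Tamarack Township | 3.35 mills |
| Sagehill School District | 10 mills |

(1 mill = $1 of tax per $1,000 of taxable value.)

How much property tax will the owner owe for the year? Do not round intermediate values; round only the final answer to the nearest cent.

Uncapped assessed value = $1,329,560 × 0.76 = $1,010,465.6
Cap limit = $1,054,900 × 1.03 = $1,086,547
Taxable assessed value = min($1,010,465.6, $1,086,547) = $1,010,465.6 (cap does not bind)
Water District: $1,010,465.6 × 0.0046 = $4,648.14176
City of Holloway: $1,010,465.6 × 0.0024 = $2,425.11744
Tamarack Township: $1,010,465.6 × 0.00335 = $3,385.05976
Sagehill School District: $1,010,465.6 × 0.01 = $10,104.656
Total = $20,562.97496

$20,562.97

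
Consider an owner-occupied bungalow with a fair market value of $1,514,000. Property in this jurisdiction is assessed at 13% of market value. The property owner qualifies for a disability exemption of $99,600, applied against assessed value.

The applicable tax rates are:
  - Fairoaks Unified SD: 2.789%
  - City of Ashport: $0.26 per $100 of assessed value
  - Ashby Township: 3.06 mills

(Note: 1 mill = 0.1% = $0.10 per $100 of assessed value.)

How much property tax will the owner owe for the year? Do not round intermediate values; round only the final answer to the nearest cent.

Assessed value = $1,514,000 × 0.13 = $196,820
Taxable value = $196,820 − $99,600 = $97,220
Fairoaks Unified SD: $97,220 × 0.02789 = $2,711.4658
City of Ashport: $97,220 × 0.0026 = $252.772
Ashby Township: $97,220 × 0.00306 = $297.4932
Total = $3,261.731

$3,261.73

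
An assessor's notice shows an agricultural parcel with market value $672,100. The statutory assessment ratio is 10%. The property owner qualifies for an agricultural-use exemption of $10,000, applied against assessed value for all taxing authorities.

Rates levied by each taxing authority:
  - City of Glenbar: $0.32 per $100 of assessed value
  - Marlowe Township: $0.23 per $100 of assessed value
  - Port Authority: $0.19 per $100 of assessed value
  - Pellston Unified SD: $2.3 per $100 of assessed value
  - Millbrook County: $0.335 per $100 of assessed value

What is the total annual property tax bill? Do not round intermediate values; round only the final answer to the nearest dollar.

$1,931

Assessed value = $672,100 × 0.1 = $67,210
Taxable value = $67,210 − $10,000 = $57,210
City of Glenbar: $57,210 × 0.0032 = $183.072
Marlowe Township: $57,210 × 0.0023 = $131.583
Port Authority: $57,210 × 0.0019 = $108.699
Pellston Unified SD: $57,210 × 0.023 = $1,315.83
Millbrook County: $57,210 × 0.00335 = $191.6535
Total = $183.072 + $131.583 + $108.699 + $1,315.83 + $191.6535 = $1,930.8375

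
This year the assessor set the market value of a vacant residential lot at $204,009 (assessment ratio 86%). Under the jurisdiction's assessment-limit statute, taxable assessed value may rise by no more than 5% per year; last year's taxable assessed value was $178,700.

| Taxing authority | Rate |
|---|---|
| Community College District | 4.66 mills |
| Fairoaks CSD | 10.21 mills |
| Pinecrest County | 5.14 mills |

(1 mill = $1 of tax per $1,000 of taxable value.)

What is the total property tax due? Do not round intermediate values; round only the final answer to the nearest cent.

$3,510.71

Uncapped assessed value = $204,009 × 0.86 = $175,447.74
Cap limit = $178,700 × 1.05 = $187,635
Taxable assessed value = min($175,447.74, $187,635) = $175,447.74 (cap does not bind)
Community College District: $175,447.74 × 0.00466 = $817.5864684
Fairoaks CSD: $175,447.74 × 0.01021 = $1,791.3214254
Pinecrest County: $175,447.74 × 0.00514 = $901.8013836
Total = $3,510.7092774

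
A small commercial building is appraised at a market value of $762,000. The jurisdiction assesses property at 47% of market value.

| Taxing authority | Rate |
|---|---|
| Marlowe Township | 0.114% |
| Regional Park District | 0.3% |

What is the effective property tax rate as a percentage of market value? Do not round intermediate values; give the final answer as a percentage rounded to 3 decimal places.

0.195%

Assessed value = $762,000 × 0.47 = $358,140
Marlowe Township: $358,140 × 0.00114 = $408.2796
Regional Park District: $358,140 × 0.003 = $1,074.42
Total tax = $1,482.6996
Effective rate = $1,482.6996 ÷ $762,000 = 0.195% of market value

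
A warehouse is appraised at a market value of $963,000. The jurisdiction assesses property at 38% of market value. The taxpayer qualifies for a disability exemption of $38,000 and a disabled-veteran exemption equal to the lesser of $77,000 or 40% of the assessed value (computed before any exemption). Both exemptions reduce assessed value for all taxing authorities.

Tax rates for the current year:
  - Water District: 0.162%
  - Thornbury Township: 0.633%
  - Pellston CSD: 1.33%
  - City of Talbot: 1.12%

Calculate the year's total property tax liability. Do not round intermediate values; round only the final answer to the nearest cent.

$8,143.00

Assessed value = $963,000 × 0.38 = $365,940
Disabled-veteran exemption = min($77,000, 40% × $365,940) = min($77,000, $146,376) = $77,000 (dollar cap binds)
Taxable value = $365,940 − $38,000 − $77,000 = $250,940
Water District: $250,940 × 0.00162 = $406.5228
Thornbury Township: $250,940 × 0.00633 = $1,588.4502
Pellston CSD: $250,940 × 0.0133 = $3,337.502
City of Talbot: $250,940 × 0.0112 = $2,810.528
Total = $8,143.003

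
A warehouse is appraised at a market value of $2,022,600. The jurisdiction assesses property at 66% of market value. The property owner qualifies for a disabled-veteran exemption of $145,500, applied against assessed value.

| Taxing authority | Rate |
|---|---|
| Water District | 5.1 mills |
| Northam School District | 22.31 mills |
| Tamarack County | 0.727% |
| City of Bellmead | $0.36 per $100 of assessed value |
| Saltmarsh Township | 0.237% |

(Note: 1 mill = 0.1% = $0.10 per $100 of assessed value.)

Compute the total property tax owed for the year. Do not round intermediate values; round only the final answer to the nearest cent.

$48,349.76

Assessed value = $2,022,600 × 0.66 = $1,334,916
Taxable value = $1,334,916 − $145,500 = $1,189,416
Water District: $1,189,416 × 0.0051 = $6,066.0216
Northam School District: $1,189,416 × 0.02231 = $26,535.87096
Tamarack County: $1,189,416 × 0.00727 = $8,647.05432
City of Bellmead: $1,189,416 × 0.0036 = $4,281.8976
Saltmarsh Township: $1,189,416 × 0.00237 = $2,818.91592
Total = $48,349.7604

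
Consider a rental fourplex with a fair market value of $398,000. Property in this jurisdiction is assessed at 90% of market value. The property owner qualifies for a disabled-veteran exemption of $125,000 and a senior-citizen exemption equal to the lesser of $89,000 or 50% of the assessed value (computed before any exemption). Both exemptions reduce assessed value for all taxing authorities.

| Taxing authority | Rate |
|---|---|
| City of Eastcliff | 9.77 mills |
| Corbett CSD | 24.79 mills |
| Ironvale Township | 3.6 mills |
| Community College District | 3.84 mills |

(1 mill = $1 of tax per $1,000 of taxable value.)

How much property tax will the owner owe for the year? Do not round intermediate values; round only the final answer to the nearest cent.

$6,056.40

Assessed value = $398,000 × 0.9 = $358,200
Senior-citizen exemption = min($89,000, 50% × $358,200) = min($89,000, $179,100) = $89,000 (dollar cap binds)
Taxable value = $358,200 − $125,000 − $89,000 = $144,200
City of Eastcliff: $144,200 × 0.00977 = $1,408.834
Corbett CSD: $144,200 × 0.02479 = $3,574.718
Ironvale Township: $144,200 × 0.0036 = $519.12
Community College District: $144,200 × 0.00384 = $553.728
Total = $6,056.4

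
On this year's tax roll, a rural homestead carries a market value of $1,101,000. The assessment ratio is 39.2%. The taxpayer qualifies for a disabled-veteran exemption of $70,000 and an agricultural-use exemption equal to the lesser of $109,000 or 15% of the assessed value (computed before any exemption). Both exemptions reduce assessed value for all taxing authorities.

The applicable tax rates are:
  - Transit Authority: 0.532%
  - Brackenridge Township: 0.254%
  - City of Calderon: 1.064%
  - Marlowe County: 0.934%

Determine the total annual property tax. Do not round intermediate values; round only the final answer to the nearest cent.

$8,264.39

Assessed value = $1,101,000 × 0.392 = $431,592
Agricultural-use exemption = min($109,000, 15% × $431,592) = min($109,000, $64,738.8) = $64,738.8 (percentage binds)
Taxable value = $431,592 − $70,000 − $64,738.8 = $296,853.2
Transit Authority: $296,853.2 × 0.00532 = $1,579.259024
Brackenridge Township: $296,853.2 × 0.00254 = $754.007128
City of Calderon: $296,853.2 × 0.01064 = $3,158.518048
Marlowe County: $296,853.2 × 0.00934 = $2,772.608888
Total = $8,264.393088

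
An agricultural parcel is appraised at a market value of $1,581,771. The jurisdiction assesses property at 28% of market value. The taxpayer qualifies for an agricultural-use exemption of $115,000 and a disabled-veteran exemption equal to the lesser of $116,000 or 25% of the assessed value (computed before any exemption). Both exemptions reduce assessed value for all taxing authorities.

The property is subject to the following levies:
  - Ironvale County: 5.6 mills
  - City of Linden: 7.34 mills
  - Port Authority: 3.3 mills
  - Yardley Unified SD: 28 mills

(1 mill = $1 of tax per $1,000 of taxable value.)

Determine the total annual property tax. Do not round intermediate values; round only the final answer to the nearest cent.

Assessed value = $1,581,771 × 0.28 = $442,895.88
Disabled-veteran exemption = min($116,000, 25% × $442,895.88) = min($116,000, $110,723.97) = $110,723.97 (percentage binds)
Taxable value = $442,895.88 − $115,000 − $110,723.97 = $217,171.91
Ironvale County: $217,171.91 × 0.0056 = $1,216.162696
City of Linden: $217,171.91 × 0.00734 = $1,594.0418194
Port Authority: $217,171.91 × 0.0033 = $716.667303
Yardley Unified SD: $217,171.91 × 0.028 = $6,080.81348
Total = $9,607.6852984

$9,607.69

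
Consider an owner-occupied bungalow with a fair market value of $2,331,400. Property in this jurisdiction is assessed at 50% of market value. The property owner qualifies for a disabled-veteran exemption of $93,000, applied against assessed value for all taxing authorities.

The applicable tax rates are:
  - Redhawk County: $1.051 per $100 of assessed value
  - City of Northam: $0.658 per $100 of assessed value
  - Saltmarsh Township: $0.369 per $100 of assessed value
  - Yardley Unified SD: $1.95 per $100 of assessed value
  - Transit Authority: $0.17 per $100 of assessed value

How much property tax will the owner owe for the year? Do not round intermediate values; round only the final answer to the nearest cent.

Assessed value = $2,331,400 × 0.5 = $1,165,700
Taxable value = $1,165,700 − $93,000 = $1,072,700
Redhawk County: $1,072,700 × 0.01051 = $11,274.077
City of Northam: $1,072,700 × 0.00658 = $7,058.366
Saltmarsh Township: $1,072,700 × 0.00369 = $3,958.263
Yardley Unified SD: $1,072,700 × 0.0195 = $20,917.65
Transit Authority: $1,072,700 × 0.0017 = $1,823.59
Total = $11,274.077 + $7,058.366 + $3,958.263 + $20,917.65 + $1,823.59 = $45,031.946

$45,031.95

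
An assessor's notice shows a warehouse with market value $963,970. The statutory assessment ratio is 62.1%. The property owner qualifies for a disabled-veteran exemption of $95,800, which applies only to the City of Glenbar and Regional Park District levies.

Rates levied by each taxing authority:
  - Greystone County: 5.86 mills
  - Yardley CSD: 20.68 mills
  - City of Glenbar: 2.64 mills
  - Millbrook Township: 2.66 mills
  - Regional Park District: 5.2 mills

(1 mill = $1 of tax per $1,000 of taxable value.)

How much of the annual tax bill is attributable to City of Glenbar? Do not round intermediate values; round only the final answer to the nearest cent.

$1,327.46

Assessed value = $963,970 × 0.621 = $598,625.37
City of Glenbar taxable value = $598,625.37 − $95,800 = $502,825.37
City of Glenbar levy = $502,825.37 × 0.00264 = $1,327.4589768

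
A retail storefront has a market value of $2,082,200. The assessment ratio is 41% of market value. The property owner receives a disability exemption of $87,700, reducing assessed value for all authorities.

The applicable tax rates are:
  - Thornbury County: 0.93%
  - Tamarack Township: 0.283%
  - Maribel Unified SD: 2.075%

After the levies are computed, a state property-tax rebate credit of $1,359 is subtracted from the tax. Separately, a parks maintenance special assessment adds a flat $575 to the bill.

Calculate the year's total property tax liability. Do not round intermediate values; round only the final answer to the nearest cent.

Assessed value = $2,082,200 × 0.41 = $853,702
Taxable value = $853,702 − $87,700 = $766,002
Thornbury County: $766,002 × 0.0093 = $7,123.8186
Tamarack Township: $766,002 × 0.00283 = $2,167.78566
Maribel Unified SD: $766,002 × 0.02075 = $15,894.5415
Levies subtotal = $25,186.14576
After credit = $25,186.14576 − $1,359 = $23,827.14576
Total = $23,827.14576 + $575 = $24,402.14576

$24,402.15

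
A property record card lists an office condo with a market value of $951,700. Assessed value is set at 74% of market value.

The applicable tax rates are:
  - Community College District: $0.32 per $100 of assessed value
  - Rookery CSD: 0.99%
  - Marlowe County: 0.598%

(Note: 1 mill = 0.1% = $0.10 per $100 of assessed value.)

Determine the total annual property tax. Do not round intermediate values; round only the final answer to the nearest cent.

$13,437.24

Assessed value = $951,700 × 0.74 = $704,258
Community College District: $704,258 × 0.0032 = $2,253.6256
Rookery CSD: $704,258 × 0.0099 = $6,972.1542
Marlowe County: $704,258 × 0.00598 = $4,211.46284
Total = $13,437.24264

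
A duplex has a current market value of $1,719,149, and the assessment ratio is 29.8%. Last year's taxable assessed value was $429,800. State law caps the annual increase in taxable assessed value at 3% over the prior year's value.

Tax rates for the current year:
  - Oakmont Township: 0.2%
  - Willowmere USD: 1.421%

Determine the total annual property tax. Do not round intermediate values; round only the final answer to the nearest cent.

$7,176.07

Uncapped assessed value = $1,719,149 × 0.298 = $512,306.402
Cap limit = $429,800 × 1.03 = $442,694
Taxable assessed value = min($512,306.402, $442,694) = $442,694 (cap binds)
Oakmont Township: $442,694 × 0.002 = $885.388
Willowmere USD: $442,694 × 0.01421 = $6,290.68174
Total = $7,176.06974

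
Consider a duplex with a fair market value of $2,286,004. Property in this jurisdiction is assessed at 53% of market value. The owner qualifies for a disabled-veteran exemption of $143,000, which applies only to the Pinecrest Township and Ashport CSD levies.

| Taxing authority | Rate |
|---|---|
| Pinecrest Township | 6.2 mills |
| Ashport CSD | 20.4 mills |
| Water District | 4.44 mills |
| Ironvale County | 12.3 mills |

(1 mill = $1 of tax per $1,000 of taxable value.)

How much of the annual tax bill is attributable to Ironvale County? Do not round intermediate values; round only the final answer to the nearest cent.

$14,902.46

Assessed value = $2,286,004 × 0.53 = $1,211,582.12
Ironvale County taxable value = $1,211,582.12 (exemption does not apply)
Ironvale County levy = $1,211,582.12 × 0.0123 = $14,902.460076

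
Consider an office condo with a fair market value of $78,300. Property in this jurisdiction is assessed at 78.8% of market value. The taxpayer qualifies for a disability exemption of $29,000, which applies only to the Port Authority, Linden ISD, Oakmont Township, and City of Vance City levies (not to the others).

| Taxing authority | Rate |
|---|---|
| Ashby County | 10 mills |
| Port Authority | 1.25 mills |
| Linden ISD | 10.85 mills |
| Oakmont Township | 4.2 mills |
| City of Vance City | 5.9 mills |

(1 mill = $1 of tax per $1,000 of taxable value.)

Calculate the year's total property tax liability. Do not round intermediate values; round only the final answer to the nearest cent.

$1,342.95

Assessed value = $78,300 × 0.788 = $61,700.4
Ashby County: $61,700.4 × 0.01 = $617.004
Port Authority: ($61,700.4 − $29,000) × 0.00125 = $32,700.4 × 0.00125 = $40.8755
Linden ISD: ($61,700.4 − $29,000) × 0.01085 = $32,700.4 × 0.01085 = $354.79934
Oakmont Township: ($61,700.4 − $29,000) × 0.0042 = $32,700.4 × 0.0042 = $137.34168
City of Vance City: ($61,700.4 − $29,000) × 0.0059 = $32,700.4 × 0.0059 = $192.93236
Total = $1,342.95288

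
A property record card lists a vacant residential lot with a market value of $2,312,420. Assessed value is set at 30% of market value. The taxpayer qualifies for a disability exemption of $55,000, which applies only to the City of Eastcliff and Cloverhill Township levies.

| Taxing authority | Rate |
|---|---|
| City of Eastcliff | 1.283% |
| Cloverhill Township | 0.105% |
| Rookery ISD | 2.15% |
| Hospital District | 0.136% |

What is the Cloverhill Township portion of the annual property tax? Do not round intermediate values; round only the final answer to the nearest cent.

$670.66

Assessed value = $2,312,420 × 0.3 = $693,726
Cloverhill Township taxable value = $693,726 − $55,000 = $638,726
Cloverhill Township levy = $638,726 × 0.00105 = $670.6623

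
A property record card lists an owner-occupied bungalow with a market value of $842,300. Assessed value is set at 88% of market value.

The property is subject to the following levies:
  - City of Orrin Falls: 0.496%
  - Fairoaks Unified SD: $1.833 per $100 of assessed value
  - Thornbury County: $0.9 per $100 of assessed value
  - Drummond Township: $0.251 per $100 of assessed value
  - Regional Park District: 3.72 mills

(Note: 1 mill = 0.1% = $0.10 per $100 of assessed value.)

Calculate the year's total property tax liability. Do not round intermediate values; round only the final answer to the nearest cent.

Assessed value = $842,300 × 0.88 = $741,224
City of Orrin Falls: $741,224 × 0.00496 = $3,676.47104
Fairoaks Unified SD: $741,224 × 0.01833 = $13,586.63592
Thornbury County: $741,224 × 0.009 = $6,671.016
Drummond Township: $741,224 × 0.00251 = $1,860.47224
Regional Park District: $741,224 × 0.00372 = $2,757.35328
Total = $28,551.94848

$28,551.95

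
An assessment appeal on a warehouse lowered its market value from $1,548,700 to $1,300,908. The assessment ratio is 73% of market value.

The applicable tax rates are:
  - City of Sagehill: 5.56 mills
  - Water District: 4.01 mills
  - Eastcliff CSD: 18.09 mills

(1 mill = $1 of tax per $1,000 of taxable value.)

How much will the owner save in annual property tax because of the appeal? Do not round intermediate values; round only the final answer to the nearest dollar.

$5,003

Old assessed value = $1,548,700 × 0.73 = $1,130,551
New assessed value = $1,300,908 × 0.73 = $949,662.84
Combined rate = 0.00556 + 0.00401 + 0.01809 = 0.02766
Old tax = $1,130,551 × 0.02766 = $31,271.04066
New tax = $949,662.84 × 0.02766 = $26,267.6741544
Reduction = $31,271.04066 − $26,267.6741544 = $5,003.3665056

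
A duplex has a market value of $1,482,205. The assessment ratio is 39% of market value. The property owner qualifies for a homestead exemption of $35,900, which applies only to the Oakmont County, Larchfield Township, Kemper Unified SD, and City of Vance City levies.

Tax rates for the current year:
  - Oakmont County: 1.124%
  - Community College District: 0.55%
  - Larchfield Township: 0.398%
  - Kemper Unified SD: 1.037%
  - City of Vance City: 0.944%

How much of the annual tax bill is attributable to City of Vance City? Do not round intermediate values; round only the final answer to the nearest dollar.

$5,118

Assessed value = $1,482,205 × 0.39 = $578,059.95
City of Vance City taxable value = $578,059.95 − $35,900 = $542,159.95
City of Vance City levy = $542,159.95 × 0.00944 = $5,117.989928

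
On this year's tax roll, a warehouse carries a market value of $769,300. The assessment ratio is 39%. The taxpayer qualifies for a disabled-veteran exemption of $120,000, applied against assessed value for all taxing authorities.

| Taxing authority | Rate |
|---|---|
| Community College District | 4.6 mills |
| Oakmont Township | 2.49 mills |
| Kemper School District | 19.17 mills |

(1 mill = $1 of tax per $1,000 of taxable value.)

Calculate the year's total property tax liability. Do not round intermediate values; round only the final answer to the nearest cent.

$4,727.51

Assessed value = $769,300 × 0.39 = $300,027
Taxable value = $300,027 − $120,000 = $180,027
Community College District: $180,027 × 0.0046 = $828.1242
Oakmont Township: $180,027 × 0.00249 = $448.26723
Kemper School District: $180,027 × 0.01917 = $3,451.11759
Total = $828.1242 + $448.26723 + $3,451.11759 = $4,727.50902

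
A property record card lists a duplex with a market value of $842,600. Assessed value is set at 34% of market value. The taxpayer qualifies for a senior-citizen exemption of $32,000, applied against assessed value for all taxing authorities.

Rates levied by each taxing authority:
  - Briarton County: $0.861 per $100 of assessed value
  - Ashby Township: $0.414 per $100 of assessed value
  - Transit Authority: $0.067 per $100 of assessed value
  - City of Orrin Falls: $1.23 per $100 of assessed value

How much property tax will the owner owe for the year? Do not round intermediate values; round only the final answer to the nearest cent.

$6,545.33

Assessed value = $842,600 × 0.34 = $286,484
Taxable value = $286,484 − $32,000 = $254,484
Briarton County: $254,484 × 0.00861 = $2,191.10724
Ashby Township: $254,484 × 0.00414 = $1,053.56376
Transit Authority: $254,484 × 0.00067 = $170.50428
City of Orrin Falls: $254,484 × 0.0123 = $3,130.1532
Total = $2,191.10724 + $1,053.56376 + $170.50428 + $3,130.1532 = $6,545.32848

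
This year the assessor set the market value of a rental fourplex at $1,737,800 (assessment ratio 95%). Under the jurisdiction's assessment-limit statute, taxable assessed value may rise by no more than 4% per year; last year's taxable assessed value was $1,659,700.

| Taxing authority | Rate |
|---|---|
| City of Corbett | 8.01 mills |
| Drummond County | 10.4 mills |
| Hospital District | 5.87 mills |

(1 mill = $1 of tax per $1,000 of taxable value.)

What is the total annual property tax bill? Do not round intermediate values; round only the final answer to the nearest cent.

Uncapped assessed value = $1,737,800 × 0.95 = $1,650,910
Cap limit = $1,659,700 × 1.04 = $1,726,088
Taxable assessed value = min($1,650,910, $1,726,088) = $1,650,910 (cap does not bind)
City of Corbett: $1,650,910 × 0.00801 = $13,223.7891
Drummond County: $1,650,910 × 0.0104 = $17,169.464
Hospital District: $1,650,910 × 0.00587 = $9,690.8417
Total = $40,084.0948

$40,084.09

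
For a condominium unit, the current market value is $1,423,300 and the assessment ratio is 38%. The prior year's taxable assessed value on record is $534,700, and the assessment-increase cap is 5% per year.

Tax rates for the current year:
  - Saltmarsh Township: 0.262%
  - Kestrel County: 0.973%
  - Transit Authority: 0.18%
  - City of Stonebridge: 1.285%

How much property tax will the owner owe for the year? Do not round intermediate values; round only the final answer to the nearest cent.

$14,603.06

Uncapped assessed value = $1,423,300 × 0.38 = $540,854
Cap limit = $534,700 × 1.05 = $561,435
Taxable assessed value = min($540,854, $561,435) = $540,854 (cap does not bind)
Saltmarsh Township: $540,854 × 0.00262 = $1,417.03748
Kestrel County: $540,854 × 0.00973 = $5,262.50942
Transit Authority: $540,854 × 0.0018 = $973.5372
City of Stonebridge: $540,854 × 0.01285 = $6,949.9739
Total = $14,603.058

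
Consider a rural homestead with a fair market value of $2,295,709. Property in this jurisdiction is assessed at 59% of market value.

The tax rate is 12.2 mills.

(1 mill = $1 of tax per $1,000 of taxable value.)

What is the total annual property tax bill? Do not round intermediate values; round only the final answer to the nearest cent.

Assessed value = $2,295,709 × 0.59 = $1,354,468.31
Tax = $1,354,468.31 × 0.0122 = $16,524.513382

$16,524.51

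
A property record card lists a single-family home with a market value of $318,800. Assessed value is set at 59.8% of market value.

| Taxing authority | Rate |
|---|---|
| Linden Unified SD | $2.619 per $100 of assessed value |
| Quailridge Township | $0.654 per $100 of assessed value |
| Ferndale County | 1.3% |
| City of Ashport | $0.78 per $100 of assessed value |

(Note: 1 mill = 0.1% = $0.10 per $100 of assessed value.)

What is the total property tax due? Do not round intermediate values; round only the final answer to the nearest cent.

$10,205.09

Assessed value = $318,800 × 0.598 = $190,642.4
Linden Unified SD: $190,642.4 × 0.02619 = $4,992.924456
Quailridge Township: $190,642.4 × 0.00654 = $1,246.801296
Ferndale County: $190,642.4 × 0.013 = $2,478.3512
City of Ashport: $190,642.4 × 0.0078 = $1,487.01072
Total = $10,205.087672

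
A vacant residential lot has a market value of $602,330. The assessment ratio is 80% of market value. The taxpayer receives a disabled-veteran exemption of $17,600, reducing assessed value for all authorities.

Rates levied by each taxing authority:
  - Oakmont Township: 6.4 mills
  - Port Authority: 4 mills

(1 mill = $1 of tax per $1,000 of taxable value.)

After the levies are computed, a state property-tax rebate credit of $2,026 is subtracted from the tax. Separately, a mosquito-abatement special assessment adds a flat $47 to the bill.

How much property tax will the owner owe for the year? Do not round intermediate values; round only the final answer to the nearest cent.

Assessed value = $602,330 × 0.8 = $481,864
Taxable value = $481,864 − $17,600 = $464,264
Oakmont Township: $464,264 × 0.0064 = $2,971.2896
Port Authority: $464,264 × 0.004 = $1,857.056
Levies subtotal = $4,828.3456
After credit = $4,828.3456 − $2,026 = $2,802.3456
Total = $2,802.3456 + $47 = $2,849.3456

$2,849.35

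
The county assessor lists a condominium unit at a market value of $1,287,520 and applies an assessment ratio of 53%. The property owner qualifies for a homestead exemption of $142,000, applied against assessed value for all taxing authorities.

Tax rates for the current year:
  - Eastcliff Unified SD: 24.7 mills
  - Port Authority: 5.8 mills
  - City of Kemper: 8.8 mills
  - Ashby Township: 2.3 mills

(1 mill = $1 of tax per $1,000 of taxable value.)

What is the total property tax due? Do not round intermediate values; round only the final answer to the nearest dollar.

$22,480

Assessed value = $1,287,520 × 0.53 = $682,385.6
Taxable value = $682,385.6 − $142,000 = $540,385.6
Eastcliff Unified SD: $540,385.6 × 0.0247 = $13,347.52432
Port Authority: $540,385.6 × 0.0058 = $3,134.23648
City of Kemper: $540,385.6 × 0.0088 = $4,755.39328
Ashby Township: $540,385.6 × 0.0023 = $1,242.88688
Total = $13,347.52432 + $3,134.23648 + $4,755.39328 + $1,242.88688 = $22,480.04096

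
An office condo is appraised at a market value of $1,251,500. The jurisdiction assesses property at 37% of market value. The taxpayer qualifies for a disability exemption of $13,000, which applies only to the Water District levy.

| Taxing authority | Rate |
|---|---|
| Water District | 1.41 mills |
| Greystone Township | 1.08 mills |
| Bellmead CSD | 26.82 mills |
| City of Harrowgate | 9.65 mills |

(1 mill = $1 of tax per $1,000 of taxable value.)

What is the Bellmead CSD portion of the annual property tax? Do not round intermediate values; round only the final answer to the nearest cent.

$12,419.14

Assessed value = $1,251,500 × 0.37 = $463,055
Bellmead CSD taxable value = $463,055 (exemption does not apply)
Bellmead CSD levy = $463,055 × 0.02682 = $12,419.1351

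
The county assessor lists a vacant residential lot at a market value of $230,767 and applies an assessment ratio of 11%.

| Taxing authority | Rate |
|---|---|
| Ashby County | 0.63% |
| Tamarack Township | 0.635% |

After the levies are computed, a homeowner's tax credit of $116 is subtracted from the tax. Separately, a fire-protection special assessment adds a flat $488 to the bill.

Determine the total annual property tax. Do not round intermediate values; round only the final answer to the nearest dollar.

$693

Assessed value = $230,767 × 0.11 = $25,384.37
Ashby County: $25,384.37 × 0.0063 = $159.921531
Tamarack Township: $25,384.37 × 0.00635 = $161.1907495
Levies subtotal = $321.1122805
After credit = $321.1122805 − $116 = $205.1122805
Total = $205.1122805 + $488 = $693.1122805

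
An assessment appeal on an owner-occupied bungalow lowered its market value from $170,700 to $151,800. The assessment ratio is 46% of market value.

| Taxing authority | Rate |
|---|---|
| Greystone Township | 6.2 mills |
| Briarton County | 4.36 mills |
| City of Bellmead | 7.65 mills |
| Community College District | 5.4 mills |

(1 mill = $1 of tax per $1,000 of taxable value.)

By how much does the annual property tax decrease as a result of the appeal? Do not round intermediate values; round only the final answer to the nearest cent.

$205.27

Old assessed value = $170,700 × 0.46 = $78,522
New assessed value = $151,800 × 0.46 = $69,828
Combined rate = 0.0062 + 0.00436 + 0.00765 + 0.0054 = 0.02361
Old tax = $78,522 × 0.02361 = $1,853.90442
New tax = $69,828 × 0.02361 = $1,648.63908
Reduction = $1,853.90442 − $1,648.63908 = $205.26534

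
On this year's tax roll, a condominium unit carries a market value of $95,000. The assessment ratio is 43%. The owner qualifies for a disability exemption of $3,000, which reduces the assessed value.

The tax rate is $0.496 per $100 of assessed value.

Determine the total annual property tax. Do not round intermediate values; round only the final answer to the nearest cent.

$187.74

Assessed value = $95,000 × 0.43 = $40,850
Taxable value = $40,850 − $3,000 = $37,850
Tax = $37,850 × 0.00496 = $187.736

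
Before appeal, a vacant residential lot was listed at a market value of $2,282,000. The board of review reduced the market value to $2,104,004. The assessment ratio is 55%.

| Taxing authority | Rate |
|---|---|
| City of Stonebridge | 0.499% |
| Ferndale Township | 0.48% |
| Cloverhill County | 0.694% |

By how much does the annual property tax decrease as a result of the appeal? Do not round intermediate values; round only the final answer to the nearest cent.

Old assessed value = $2,282,000 × 0.55 = $1,255,100
New assessed value = $2,104,004 × 0.55 = $1,157,202.2
Combined rate = 0.00499 + 0.0048 + 0.00694 = 0.01673
Old tax = $1,255,100 × 0.01673 = $20,997.823
New tax = $1,157,202.2 × 0.01673 = $19,359.992806
Reduction = $20,997.823 − $19,359.992806 = $1,637.830194

$1,637.83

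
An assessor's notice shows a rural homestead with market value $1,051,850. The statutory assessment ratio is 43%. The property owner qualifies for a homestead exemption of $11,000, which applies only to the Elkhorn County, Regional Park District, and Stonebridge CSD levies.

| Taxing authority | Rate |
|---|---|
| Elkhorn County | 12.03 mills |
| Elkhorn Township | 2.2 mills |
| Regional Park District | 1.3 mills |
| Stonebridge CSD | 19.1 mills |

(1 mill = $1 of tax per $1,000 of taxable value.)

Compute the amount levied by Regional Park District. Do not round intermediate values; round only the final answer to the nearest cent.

$573.68

Assessed value = $1,051,850 × 0.43 = $452,295.5
Regional Park District taxable value = $452,295.5 − $11,000 = $441,295.5
Regional Park District levy = $441,295.5 × 0.0013 = $573.68415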